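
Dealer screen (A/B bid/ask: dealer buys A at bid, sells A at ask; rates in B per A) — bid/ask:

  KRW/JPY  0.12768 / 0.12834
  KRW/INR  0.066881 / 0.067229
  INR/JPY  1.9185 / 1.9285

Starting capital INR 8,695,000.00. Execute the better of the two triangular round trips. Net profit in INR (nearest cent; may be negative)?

Best loop INR → JPY → KRW → INR:
INR 8,695,000.00 × 1.9185 (sell INR at bid) = JPY 16,681,358
JPY 16,681,358 ÷ 0.12834 (buy KRW at ask) = KRW 129,977,852
KRW 129,977,852 × 0.066881 (sell KRW at bid) = INR 8,693,048.71

Net result: INR -1,951.29 (no profitable arbitrage after spreads)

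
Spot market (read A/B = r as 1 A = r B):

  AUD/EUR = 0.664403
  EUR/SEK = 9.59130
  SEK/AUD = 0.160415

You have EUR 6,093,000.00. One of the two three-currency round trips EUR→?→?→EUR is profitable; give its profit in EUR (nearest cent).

Profit: EUR 135,525.03

Profitable loop is EUR → SEK → AUD → EUR:
EUR 6,093,000.00 × 9.59130 = SEK 58,439,790.90
SEK 58,439,790.90 × 0.160415 = AUD 9,374,619.06
AUD 9,374,619.06 × 0.664403 = EUR 6,228,525.03
Profit = EUR 6,228,525.03 − EUR 6,093,000.00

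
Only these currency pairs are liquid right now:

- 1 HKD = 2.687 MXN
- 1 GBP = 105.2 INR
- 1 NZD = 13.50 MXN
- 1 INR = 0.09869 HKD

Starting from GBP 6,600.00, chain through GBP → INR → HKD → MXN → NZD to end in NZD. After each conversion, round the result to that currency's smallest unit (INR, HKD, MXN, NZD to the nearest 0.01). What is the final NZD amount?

GBP 6,600.00 × 105.2 = INR 694,320.00
INR 694,320.00 × 0.09869 = HKD 68,522.44
HKD 68,522.44 × 2.687 = MXN 184,119.80
MXN 184,119.80 ÷ 13.50 = NZD 13,638.50

NZD 13,638.50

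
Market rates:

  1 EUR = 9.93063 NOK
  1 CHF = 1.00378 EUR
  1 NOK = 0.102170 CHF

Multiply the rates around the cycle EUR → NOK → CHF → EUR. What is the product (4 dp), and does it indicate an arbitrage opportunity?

1.0184 (arbitrage exists)

Around EUR → NOK → CHF → EUR: 1 × 9.93063 × 0.102170 × 1.00378 = 1.018448
Product > 1; profitable direction is EUR → NOK → CHF → EUR.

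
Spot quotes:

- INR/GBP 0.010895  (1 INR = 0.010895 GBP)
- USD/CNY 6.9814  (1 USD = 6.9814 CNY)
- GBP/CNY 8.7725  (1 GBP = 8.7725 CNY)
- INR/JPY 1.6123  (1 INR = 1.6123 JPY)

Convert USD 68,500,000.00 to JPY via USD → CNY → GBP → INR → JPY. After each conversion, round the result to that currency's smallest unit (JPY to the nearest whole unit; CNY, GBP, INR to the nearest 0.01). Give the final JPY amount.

JPY 8,067,302,383

USD 68,500,000.00 × 6.9814 = CNY 478,225,900.00
CNY 478,225,900.00 ÷ 8.7725 = GBP 54,514,209.18
GBP 54,514,209.18 ÷ 0.010895 = INR 5,003,598,823.31
INR 5,003,598,823.31 × 1.6123 = JPY 8,067,302,383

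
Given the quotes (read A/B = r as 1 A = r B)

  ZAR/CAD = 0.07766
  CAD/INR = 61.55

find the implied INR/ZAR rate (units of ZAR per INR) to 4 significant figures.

INR/ZAR = 0.2092

1 INR ÷ 61.55 = 0.016247 CAD
0.016247 CAD ÷ 0.07766 = 0.209206 ZAR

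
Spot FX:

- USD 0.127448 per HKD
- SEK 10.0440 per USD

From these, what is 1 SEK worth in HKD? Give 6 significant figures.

1 SEK ÷ 10.0440 = 0.0995619 USD
0.0995619 USD ÷ 0.127448 = 0.781196 HKD

SEK/HKD = 0.781196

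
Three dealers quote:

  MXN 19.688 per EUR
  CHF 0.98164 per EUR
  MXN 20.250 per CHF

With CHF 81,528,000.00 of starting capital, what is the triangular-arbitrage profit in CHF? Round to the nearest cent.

Profit: CHF 787,659.53

Profitable loop is CHF → MXN → EUR → CHF:
CHF 81,528,000.00 × 20.250 = MXN 1,650,942,000.00
MXN 1,650,942,000.00 ÷ 19.688 = EUR 83,855,241.77
EUR 83,855,241.77 × 0.98164 = CHF 82,315,659.53
Profit = CHF 82,315,659.53 − CHF 81,528,000.00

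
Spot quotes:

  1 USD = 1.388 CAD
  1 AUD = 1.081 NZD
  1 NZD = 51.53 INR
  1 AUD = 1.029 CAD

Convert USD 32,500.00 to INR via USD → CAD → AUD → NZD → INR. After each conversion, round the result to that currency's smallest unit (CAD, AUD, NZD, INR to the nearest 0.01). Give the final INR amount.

INR 2,441,986.60

USD 32,500.00 × 1.388 = CAD 45,110.00
CAD 45,110.00 ÷ 1.029 = AUD 43,838.68
AUD 43,838.68 × 1.081 = NZD 47,389.61
NZD 47,389.61 × 51.53 = INR 2,441,986.60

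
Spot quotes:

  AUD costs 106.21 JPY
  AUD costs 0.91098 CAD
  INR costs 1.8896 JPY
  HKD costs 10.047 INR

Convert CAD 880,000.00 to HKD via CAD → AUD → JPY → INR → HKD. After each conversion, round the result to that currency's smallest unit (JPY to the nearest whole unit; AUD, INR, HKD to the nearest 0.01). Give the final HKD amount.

HKD 5,404,219.19

CAD 880,000.00 ÷ 0.91098 = AUD 965,992.67
AUD 965,992.67 × 106.21 = JPY 102,598,081
JPY 102,598,081 ÷ 1.8896 = INR 54,296,190.20
INR 54,296,190.20 ÷ 10.047 = HKD 5,404,219.19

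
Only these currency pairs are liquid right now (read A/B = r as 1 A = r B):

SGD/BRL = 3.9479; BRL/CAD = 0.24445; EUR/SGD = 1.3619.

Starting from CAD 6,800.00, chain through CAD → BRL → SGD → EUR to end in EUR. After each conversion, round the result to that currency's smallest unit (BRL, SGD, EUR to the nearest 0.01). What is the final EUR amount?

EUR 5,173.77

CAD 6,800.00 ÷ 0.24445 = BRL 27,817.55
BRL 27,817.55 ÷ 3.9479 = SGD 7,046.16
SGD 7,046.16 ÷ 1.3619 = EUR 5,173.77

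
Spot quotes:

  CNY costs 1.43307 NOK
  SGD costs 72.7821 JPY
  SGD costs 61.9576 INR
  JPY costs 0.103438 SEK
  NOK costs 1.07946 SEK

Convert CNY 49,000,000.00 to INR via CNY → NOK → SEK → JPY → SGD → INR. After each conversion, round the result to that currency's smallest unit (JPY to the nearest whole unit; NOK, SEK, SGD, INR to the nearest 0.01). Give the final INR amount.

CNY 49,000,000.00 × 1.43307 = NOK 70,220,430.00
NOK 70,220,430.00 × 1.07946 = SEK 75,800,145.37
SEK 75,800,145.37 ÷ 0.103438 = JPY 732,807,531
JPY 732,807,531 ÷ 72.7821 = SGD 10,068,513.15
SGD 10,068,513.15 × 61.9576 = INR 623,820,910.34

INR 623,820,910.34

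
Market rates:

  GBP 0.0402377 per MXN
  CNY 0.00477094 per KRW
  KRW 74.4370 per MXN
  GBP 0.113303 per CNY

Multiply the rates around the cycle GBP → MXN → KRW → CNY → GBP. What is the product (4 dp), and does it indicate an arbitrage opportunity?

1.0000 (no arbitrage)

Around GBP → MXN → KRW → CNY → GBP: 1 ÷ 0.0402377 × 74.4370 × 0.00477094 × 0.113303 = 1.000002
Product ≈ 1 (deviation 0.000%, within rounding noise).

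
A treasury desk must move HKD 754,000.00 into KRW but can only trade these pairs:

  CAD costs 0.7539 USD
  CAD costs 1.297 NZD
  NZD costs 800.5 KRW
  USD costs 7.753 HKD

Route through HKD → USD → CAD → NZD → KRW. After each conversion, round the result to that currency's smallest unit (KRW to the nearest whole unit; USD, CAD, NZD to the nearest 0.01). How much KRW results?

KRW 133,933,472

HKD 754,000.00 ÷ 7.753 = USD 97,252.68
USD 97,252.68 ÷ 0.7539 = CAD 128,999.44
CAD 128,999.44 × 1.297 = NZD 167,312.27
NZD 167,312.27 × 800.5 = KRW 133,933,472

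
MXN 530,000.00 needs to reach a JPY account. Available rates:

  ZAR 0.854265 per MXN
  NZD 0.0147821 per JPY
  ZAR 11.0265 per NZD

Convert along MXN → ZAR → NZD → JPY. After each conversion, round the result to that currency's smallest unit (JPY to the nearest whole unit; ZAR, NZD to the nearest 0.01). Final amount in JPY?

MXN 530,000.00 × 0.854265 = ZAR 452,760.45
ZAR 452,760.45 ÷ 11.0265 = NZD 41,061.12
NZD 41,061.12 ÷ 0.0147821 = JPY 2,777,760

JPY 2,777,760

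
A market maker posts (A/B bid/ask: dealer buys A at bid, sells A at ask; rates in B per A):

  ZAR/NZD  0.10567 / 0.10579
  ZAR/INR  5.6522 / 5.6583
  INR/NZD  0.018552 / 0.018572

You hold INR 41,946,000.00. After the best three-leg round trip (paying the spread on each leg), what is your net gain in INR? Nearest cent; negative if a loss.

Net profit: INR 233,129.76

Best loop INR → ZAR → NZD → INR:
INR 41,946,000.00 ÷ 5.6583 (buy ZAR at ask) = ZAR 7,413,180.64
ZAR 7,413,180.64 × 0.10567 (sell ZAR at bid) = NZD 783,350.80
NZD 783,350.80 ÷ 0.018572 (buy INR at ask) = INR 42,179,129.76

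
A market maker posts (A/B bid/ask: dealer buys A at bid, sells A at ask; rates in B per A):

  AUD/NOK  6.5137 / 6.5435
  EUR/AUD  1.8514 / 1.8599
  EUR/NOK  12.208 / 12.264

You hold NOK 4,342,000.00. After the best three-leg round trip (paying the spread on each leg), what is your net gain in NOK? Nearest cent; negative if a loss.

Net profit: NOK 13,466.11

Best loop NOK → AUD → EUR → NOK:
NOK 4,342,000.00 ÷ 6.5435 (buy AUD at ask) = AUD 663,559.26
AUD 663,559.26 ÷ 1.8599 (buy EUR at ask) = EUR 356,771.47
EUR 356,771.47 × 12.208 (sell EUR at bid) = NOK 4,355,466.11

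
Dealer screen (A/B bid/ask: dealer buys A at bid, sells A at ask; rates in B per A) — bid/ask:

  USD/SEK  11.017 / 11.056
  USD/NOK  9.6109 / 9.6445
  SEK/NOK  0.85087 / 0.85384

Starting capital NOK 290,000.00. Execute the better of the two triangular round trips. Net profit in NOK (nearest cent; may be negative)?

Net profit: NOK 5,248.38

Best loop NOK → SEK → USD → NOK:
NOK 290,000.00 ÷ 0.85384 (buy SEK at ask) = SEK 339,642.09
SEK 339,642.09 ÷ 11.056 (buy USD at ask) = USD 30,720.16
USD 30,720.16 × 9.6109 (sell USD at bid) = NOK 295,248.38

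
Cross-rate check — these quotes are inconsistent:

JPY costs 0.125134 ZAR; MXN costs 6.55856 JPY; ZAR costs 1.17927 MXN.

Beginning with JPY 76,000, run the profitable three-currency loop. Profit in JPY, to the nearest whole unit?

Profitable loop is JPY → MXN → ZAR → JPY:
JPY 76,000 ÷ 6.55856 = MXN 11,587.91
MXN 11,587.91 ÷ 1.17927 = ZAR 9,826.34
ZAR 9,826.34 ÷ 0.125134 = JPY 78,527
Profit = JPY 78,527 − JPY 76,000

Profit: JPY 2,527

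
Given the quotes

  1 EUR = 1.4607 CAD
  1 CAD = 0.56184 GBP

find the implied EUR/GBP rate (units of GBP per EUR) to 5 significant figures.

1 EUR × 1.4607 = 1.4607 CAD
1.4607 CAD × 0.56184 = 0.82068 GBP

EUR/GBP = 0.82068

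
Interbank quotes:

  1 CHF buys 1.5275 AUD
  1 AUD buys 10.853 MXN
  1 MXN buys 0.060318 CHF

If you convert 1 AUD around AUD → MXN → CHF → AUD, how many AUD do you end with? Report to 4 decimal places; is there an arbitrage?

0.9999 (no arbitrage)

Around AUD → MXN → CHF → AUD: 1 × 10.853 × 0.060318 × 1.5275 = 0.999949
Product ≈ 1 (deviation 0.005%, within rounding noise).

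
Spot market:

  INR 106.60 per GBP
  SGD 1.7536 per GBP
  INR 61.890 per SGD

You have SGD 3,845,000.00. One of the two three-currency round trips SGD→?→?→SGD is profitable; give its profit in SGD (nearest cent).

Profitable loop is SGD → INR → GBP → SGD:
SGD 3,845,000.00 × 61.890 = INR 237,967,050.00
INR 237,967,050.00 ÷ 106.60 = GBP 2,232,336.30
GBP 2,232,336.30 × 1.7536 = SGD 3,914,624.94
Profit = SGD 3,914,624.94 − SGD 3,845,000.00

Profit: SGD 69,624.94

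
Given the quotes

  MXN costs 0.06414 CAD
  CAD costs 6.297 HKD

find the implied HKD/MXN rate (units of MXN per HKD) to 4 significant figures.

HKD/MXN = 2.476

1 HKD ÷ 6.297 = 0.158806 CAD
0.158806 CAD ÷ 0.06414 = 2.47592 MXN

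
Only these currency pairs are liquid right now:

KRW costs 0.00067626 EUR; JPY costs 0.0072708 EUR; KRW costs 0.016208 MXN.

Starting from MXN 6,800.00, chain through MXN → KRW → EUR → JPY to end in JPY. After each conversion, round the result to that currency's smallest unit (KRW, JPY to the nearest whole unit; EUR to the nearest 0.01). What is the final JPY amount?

MXN 6,800.00 ÷ 0.016208 = KRW 419,546
KRW 419,546 × 0.00067626 = EUR 283.72
EUR 283.72 ÷ 0.0072708 = JPY 39,022

JPY 39,022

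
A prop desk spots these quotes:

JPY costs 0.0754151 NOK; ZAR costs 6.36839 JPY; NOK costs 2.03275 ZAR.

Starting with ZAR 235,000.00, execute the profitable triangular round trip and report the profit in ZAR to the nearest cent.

Profitable loop is ZAR → NOK → JPY → ZAR:
ZAR 235,000.00 ÷ 2.03275 = NOK 115,606.94
NOK 115,606.94 ÷ 0.0754151 = JPY 1,532,941
JPY 1,532,941 ÷ 6.36839 = ZAR 240,711.00
Profit = ZAR 240,711.00 − ZAR 235,000.00

Profit: ZAR 5,711.00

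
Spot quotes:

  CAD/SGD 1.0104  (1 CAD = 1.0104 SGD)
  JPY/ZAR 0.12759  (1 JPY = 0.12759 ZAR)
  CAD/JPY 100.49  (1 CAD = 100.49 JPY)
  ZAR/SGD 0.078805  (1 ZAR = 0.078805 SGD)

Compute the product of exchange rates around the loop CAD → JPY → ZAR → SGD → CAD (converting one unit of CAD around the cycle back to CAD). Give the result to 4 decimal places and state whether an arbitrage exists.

Around CAD → JPY → ZAR → SGD → CAD: 1 × 100.49 × 0.12759 × 0.078805 ÷ 1.0104 = 1.000000
Product ≈ 1 (deviation 0.000%, within rounding noise).

1.0000 (no arbitrage)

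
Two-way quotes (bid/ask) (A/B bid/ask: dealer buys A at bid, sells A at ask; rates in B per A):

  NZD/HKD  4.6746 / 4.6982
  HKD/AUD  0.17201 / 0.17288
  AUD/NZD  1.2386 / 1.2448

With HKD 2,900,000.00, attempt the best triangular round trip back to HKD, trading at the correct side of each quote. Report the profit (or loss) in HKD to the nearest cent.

Best loop HKD → AUD → NZD → HKD:
HKD 2,900,000.00 × 0.17201 (sell HKD at bid) = AUD 498,829.00
AUD 498,829.00 × 1.2386 (sell AUD at bid) = NZD 617,849.60
NZD 617,849.60 × 4.6746 (sell NZD at bid) = HKD 2,888,199.74

Net result: HKD -11,800.26 (no profitable arbitrage after spreads)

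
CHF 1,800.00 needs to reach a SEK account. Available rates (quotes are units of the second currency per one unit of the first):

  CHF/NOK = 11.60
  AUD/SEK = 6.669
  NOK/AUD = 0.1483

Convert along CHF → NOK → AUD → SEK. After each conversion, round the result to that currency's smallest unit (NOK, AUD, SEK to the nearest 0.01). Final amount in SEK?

SEK 20,650.56

CHF 1,800.00 × 11.60 = NOK 20,880.00
NOK 20,880.00 × 0.1483 = AUD 3,096.50
AUD 3,096.50 × 6.669 = SEK 20,650.56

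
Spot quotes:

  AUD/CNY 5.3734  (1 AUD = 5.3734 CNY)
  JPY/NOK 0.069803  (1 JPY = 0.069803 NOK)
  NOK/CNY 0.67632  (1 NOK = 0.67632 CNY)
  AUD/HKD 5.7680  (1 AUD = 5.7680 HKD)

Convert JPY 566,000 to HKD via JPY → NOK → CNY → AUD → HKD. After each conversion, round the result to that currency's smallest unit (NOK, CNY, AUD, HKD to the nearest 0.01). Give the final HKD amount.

HKD 28,682.65

JPY 566,000 × 0.069803 = NOK 39,508.50
NOK 39,508.50 × 0.67632 = CNY 26,720.39
CNY 26,720.39 ÷ 5.3734 = AUD 4,972.72
AUD 4,972.72 × 5.7680 = HKD 28,682.65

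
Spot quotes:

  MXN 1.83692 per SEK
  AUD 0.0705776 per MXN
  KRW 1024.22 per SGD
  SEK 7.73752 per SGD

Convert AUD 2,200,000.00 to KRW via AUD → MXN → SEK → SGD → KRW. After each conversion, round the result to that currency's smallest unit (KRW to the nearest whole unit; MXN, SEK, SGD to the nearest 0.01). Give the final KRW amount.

KRW 2,246,244,464

AUD 2,200,000.00 ÷ 0.0705776 = MXN 31,171,363.15
MXN 31,171,363.15 ÷ 1.83692 = SEK 16,969,363.47
SEK 16,969,363.47 ÷ 7.73752 = SGD 2,193,126.93
SGD 2,193,126.93 × 1024.22 = KRW 2,246,244,464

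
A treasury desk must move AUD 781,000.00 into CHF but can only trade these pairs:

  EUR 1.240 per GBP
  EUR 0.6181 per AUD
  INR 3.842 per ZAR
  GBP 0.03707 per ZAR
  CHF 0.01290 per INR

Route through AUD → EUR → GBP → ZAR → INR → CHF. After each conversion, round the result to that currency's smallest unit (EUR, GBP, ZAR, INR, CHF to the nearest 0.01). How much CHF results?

CHF 520,490.23

AUD 781,000.00 × 0.6181 = EUR 482,736.10
EUR 482,736.10 ÷ 1.240 = GBP 389,303.31
GBP 389,303.31 ÷ 0.03707 = ZAR 10,501,842.73
ZAR 10,501,842.73 × 3.842 = INR 40,348,079.77
INR 40,348,079.77 × 0.01290 = CHF 520,490.23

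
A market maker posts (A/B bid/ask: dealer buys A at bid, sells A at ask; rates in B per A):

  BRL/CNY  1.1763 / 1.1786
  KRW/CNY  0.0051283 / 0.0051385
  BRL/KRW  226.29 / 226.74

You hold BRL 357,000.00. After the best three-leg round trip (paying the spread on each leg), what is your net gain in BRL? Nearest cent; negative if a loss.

Best loop BRL → CNY → KRW → BRL:
BRL 357,000.00 × 1.1763 (sell BRL at bid) = CNY 419,939.10
CNY 419,939.10 ÷ 0.0051385 (buy KRW at ask) = KRW 81,724,063
KRW 81,724,063 ÷ 226.74 (buy BRL at ask) = BRL 360,430.73

Net profit: BRL 3,430.73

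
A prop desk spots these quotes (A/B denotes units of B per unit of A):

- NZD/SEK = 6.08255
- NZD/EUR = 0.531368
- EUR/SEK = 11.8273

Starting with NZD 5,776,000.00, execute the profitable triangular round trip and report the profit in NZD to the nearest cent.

Profit: NZD 191,913.32

Profitable loop is NZD → EUR → SEK → NZD:
NZD 5,776,000.00 × 0.531368 = EUR 3,069,181.57
EUR 3,069,181.57 × 11.8273 = SEK 36,300,131.16
SEK 36,300,131.16 ÷ 6.08255 = NZD 5,967,913.32
Profit = NZD 5,967,913.32 − NZD 5,776,000.00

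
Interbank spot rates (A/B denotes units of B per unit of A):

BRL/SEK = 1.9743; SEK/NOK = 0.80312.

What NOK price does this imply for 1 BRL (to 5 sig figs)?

1 BRL × 1.9743 = 1.9743 SEK
1.9743 SEK × 0.80312 = 1.5856 NOK

BRL/NOK = 1.5856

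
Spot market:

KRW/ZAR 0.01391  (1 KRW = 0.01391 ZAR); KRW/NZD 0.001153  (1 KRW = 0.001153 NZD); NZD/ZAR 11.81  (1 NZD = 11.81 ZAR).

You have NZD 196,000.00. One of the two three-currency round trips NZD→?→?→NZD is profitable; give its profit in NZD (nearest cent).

Profitable loop is NZD → KRW → ZAR → NZD:
NZD 196,000.00 ÷ 0.001153 = KRW 169,991,327
KRW 169,991,327 × 0.01391 = ZAR 2,364,579.36
ZAR 2,364,579.36 ÷ 11.81 = NZD 200,218.40
Profit = NZD 200,218.40 − NZD 196,000.00

Profit: NZD 4,218.40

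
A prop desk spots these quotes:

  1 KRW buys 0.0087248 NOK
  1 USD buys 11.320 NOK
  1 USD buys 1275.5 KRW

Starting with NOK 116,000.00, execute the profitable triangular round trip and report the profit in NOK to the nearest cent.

Profit: NOK 1,996.32

Profitable loop is NOK → KRW → USD → NOK:
NOK 116,000.00 ÷ 0.0087248 = KRW 13,295,434
KRW 13,295,434 ÷ 1275.5 = USD 10,423.70
USD 10,423.70 × 11.320 = NOK 117,996.32
Profit = NOK 117,996.32 − NOK 116,000.00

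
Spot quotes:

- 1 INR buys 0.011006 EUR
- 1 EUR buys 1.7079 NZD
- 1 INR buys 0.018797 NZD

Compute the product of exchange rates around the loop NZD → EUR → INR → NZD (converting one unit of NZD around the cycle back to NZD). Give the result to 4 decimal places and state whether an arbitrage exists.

Around NZD → EUR → INR → NZD: 1 ÷ 1.7079 ÷ 0.011006 × 0.018797 = 0.999992
Product ≈ 1 (deviation 0.001%, within rounding noise).

1.0000 (no arbitrage)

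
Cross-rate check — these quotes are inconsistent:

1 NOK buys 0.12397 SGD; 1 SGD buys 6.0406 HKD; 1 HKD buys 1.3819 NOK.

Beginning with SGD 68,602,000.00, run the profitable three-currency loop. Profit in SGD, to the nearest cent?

Profitable loop is SGD → HKD → NOK → SGD:
SGD 68,602,000.00 × 6.0406 = HKD 414,397,241.20
HKD 414,397,241.20 × 1.3819 = NOK 572,655,547.61
NOK 572,655,547.61 × 0.12397 = SGD 70,992,108.24
Profit = SGD 70,992,108.24 − SGD 68,602,000.00

Profit: SGD 2,390,108.24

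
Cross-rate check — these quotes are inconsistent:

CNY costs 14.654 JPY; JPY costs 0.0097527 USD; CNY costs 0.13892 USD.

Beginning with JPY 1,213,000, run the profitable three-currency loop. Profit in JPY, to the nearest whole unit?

Profit: JPY 34,892

Profitable loop is JPY → USD → CNY → JPY:
JPY 1,213,000 × 0.0097527 = USD 11,830.03
USD 11,830.03 ÷ 0.13892 = CNY 85,157.11
CNY 85,157.11 × 14.654 = JPY 1,247,892
Profit = JPY 1,247,892 − JPY 1,213,000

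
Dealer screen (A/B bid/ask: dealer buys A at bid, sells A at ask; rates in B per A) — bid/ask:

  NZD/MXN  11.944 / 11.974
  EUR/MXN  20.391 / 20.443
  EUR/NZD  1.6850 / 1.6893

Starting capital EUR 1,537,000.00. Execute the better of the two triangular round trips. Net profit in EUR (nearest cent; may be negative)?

Best loop EUR → MXN → NZD → EUR:
EUR 1,537,000.00 × 20.391 (sell EUR at bid) = MXN 31,340,967.00
MXN 31,340,967.00 ÷ 11.974 (buy NZD at ask) = NZD 2,617,418.32
NZD 2,617,418.32 ÷ 1.6893 (buy EUR at ask) = EUR 1,549,410.01

Net profit: EUR 12,410.01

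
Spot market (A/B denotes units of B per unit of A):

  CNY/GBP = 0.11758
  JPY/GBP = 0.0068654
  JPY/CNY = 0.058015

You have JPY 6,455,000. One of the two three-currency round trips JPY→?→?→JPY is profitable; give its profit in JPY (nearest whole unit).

Profitable loop is JPY → GBP → CNY → JPY:
JPY 6,455,000 × 0.0068654 = GBP 44,316.16
GBP 44,316.16 ÷ 0.11758 = CNY 376,902.17
CNY 376,902.17 ÷ 0.058015 = JPY 6,496,633
Profit = JPY 6,496,633 − JPY 6,455,000

Profit: JPY 41,633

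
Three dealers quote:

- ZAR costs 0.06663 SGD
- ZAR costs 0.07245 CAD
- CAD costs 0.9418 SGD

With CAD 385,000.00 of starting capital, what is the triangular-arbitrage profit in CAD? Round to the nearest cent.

Profitable loop is CAD → SGD → ZAR → CAD:
CAD 385,000.00 × 0.9418 = SGD 362,593.00
SGD 362,593.00 ÷ 0.06663 = ZAR 5,441,888.04
ZAR 5,441,888.04 × 0.07245 = CAD 394,264.79
Profit = CAD 394,264.79 − CAD 385,000.00

Profit: CAD 9,264.79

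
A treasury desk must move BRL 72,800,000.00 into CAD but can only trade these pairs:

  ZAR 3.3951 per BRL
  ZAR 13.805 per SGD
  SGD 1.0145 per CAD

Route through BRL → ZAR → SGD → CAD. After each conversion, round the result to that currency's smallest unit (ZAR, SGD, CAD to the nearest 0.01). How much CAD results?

CAD 17,647,999.69

BRL 72,800,000.00 × 3.3951 = ZAR 247,163,280.00
ZAR 247,163,280.00 ÷ 13.805 = SGD 17,903,895.69
SGD 17,903,895.69 ÷ 1.0145 = CAD 17,647,999.69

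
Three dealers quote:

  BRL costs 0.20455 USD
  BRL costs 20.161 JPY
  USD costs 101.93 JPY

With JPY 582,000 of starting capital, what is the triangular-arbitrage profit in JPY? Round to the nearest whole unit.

Profit: JPY 19,883

Profitable loop is JPY → BRL → USD → JPY:
JPY 582,000 ÷ 20.161 = BRL 28,867.62
BRL 28,867.62 × 0.20455 = USD 5,904.87
USD 5,904.87 × 101.93 = JPY 601,883
Profit = JPY 601,883 − JPY 582,000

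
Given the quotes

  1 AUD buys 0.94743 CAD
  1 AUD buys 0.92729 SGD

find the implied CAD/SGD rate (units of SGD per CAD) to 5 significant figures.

1 CAD ÷ 0.94743 = 1.05549 AUD
1.05549 AUD × 0.92729 = 0.978742 SGD

CAD/SGD = 0.97874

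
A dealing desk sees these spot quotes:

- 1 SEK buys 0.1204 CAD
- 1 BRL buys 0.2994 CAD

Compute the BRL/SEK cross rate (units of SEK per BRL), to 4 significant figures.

1 BRL × 0.2994 = 0.2994 CAD
0.2994 CAD ÷ 0.1204 = 2.48671 SEK

BRL/SEK = 2.487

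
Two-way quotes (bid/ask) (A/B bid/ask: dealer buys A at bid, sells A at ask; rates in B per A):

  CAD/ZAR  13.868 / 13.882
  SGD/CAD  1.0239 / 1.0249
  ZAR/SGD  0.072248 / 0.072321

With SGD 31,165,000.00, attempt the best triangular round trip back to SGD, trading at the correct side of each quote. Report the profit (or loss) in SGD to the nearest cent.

Best loop SGD → CAD → ZAR → SGD:
SGD 31,165,000.00 × 1.0239 (sell SGD at bid) = CAD 31,909,843.50
CAD 31,909,843.50 × 13.868 (sell CAD at bid) = ZAR 442,525,709.66
ZAR 442,525,709.66 × 0.072248 (sell ZAR at bid) = SGD 31,971,597.47

Net profit: SGD 806,597.47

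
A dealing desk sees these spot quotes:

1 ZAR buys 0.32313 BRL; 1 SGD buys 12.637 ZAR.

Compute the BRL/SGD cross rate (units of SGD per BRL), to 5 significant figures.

BRL/SGD = 0.24489

1 BRL ÷ 0.32313 = 3.09473 ZAR
3.09473 ZAR ÷ 12.637 = 0.244894 SGD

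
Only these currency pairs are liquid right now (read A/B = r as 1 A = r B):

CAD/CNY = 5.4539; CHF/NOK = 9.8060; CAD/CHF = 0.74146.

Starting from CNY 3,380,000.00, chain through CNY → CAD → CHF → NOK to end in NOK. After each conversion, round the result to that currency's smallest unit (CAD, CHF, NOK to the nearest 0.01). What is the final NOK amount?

CNY 3,380,000.00 ÷ 5.4539 = CAD 619,740.00
CAD 619,740.00 × 0.74146 = CHF 459,512.42
CHF 459,512.42 × 9.8060 = NOK 4,505,978.79

NOK 4,505,978.79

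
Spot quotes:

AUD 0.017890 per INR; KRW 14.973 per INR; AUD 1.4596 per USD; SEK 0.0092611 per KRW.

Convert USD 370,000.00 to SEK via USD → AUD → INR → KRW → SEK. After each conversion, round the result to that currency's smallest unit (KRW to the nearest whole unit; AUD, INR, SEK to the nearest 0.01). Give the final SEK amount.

SEK 4,185,975.06

USD 370,000.00 × 1.4596 = AUD 540,052.00
AUD 540,052.00 ÷ 0.017890 = INR 30,187,367.24
INR 30,187,367.24 × 14.973 = KRW 451,995,450
KRW 451,995,450 × 0.0092611 = SEK 4,185,975.06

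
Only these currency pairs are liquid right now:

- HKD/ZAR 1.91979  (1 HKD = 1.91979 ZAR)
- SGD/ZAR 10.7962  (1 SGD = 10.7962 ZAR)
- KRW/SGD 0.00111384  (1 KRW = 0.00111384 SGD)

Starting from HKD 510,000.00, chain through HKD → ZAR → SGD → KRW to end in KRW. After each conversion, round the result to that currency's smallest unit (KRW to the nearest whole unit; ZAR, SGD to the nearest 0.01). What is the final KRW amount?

HKD 510,000.00 × 1.91979 = ZAR 979,092.90
ZAR 979,092.90 ÷ 10.7962 = SGD 90,688.66
SGD 90,688.66 ÷ 0.00111384 = KRW 81,419,827

KRW 81,419,827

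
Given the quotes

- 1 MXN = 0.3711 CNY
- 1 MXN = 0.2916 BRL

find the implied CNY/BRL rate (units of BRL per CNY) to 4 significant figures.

CNY/BRL = 0.7858

1 CNY ÷ 0.3711 = 2.69469 MXN
2.69469 MXN × 0.2916 = 0.785772 BRL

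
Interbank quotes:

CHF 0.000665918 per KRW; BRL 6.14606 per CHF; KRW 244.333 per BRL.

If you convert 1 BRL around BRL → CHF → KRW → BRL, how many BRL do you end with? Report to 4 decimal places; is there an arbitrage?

Around BRL → CHF → KRW → BRL: 1 ÷ 6.14606 ÷ 0.000665918 ÷ 244.333 = 1.000001
Product ≈ 1 (deviation 0.000%, within rounding noise).

1.0000 (no arbitrage)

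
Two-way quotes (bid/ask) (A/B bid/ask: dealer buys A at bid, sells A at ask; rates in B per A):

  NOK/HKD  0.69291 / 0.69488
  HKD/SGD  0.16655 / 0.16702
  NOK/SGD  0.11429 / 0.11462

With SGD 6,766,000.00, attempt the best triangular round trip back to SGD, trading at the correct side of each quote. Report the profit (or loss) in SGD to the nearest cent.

Best loop SGD → NOK → HKD → SGD:
SGD 6,766,000.00 ÷ 0.11462 (buy NOK at ask) = NOK 59,029,837.72
NOK 59,029,837.72 × 0.69291 (sell NOK at bid) = HKD 40,902,364.86
HKD 40,902,364.86 × 0.16655 (sell HKD at bid) = SGD 6,812,288.87

Net profit: SGD 46,288.87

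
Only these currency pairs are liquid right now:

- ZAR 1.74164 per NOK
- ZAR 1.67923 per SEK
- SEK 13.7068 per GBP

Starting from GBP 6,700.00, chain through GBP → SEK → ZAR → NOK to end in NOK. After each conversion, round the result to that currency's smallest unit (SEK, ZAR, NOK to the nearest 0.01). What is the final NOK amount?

NOK 88,544.72

GBP 6,700.00 × 13.7068 = SEK 91,835.56
SEK 91,835.56 × 1.67923 = ZAR 154,213.03
ZAR 154,213.03 ÷ 1.74164 = NOK 88,544.72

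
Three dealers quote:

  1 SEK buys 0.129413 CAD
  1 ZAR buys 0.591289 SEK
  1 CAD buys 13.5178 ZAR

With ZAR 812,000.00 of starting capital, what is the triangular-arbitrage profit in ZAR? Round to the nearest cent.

Profitable loop is ZAR → SEK → CAD → ZAR:
ZAR 812,000.00 × 0.591289 = SEK 480,126.67
SEK 480,126.67 × 0.129413 = CAD 62,134.63
CAD 62,134.63 × 13.5178 = ZAR 839,923.54
Profit = ZAR 839,923.54 − ZAR 812,000.00

Profit: ZAR 27,923.54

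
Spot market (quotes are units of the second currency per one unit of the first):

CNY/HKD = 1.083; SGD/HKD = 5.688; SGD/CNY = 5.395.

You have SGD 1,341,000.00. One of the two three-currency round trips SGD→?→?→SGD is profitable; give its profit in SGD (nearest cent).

Profitable loop is SGD → CNY → HKD → SGD:
SGD 1,341,000.00 × 5.395 = CNY 7,234,695.00
CNY 7,234,695.00 × 1.083 = HKD 7,835,174.68
HKD 7,835,174.68 ÷ 5.688 = SGD 1,377,492.03
Profit = SGD 1,377,492.03 − SGD 1,341,000.00

Profit: SGD 36,492.03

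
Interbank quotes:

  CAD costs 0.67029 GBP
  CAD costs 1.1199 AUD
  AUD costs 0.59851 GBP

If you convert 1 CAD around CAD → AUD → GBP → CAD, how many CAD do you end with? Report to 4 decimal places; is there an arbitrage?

1.0000 (no arbitrage)

Around CAD → AUD → GBP → CAD: 1 × 1.1199 × 0.59851 ÷ 0.67029 = 0.999972
Product ≈ 1 (deviation 0.003%, within rounding noise).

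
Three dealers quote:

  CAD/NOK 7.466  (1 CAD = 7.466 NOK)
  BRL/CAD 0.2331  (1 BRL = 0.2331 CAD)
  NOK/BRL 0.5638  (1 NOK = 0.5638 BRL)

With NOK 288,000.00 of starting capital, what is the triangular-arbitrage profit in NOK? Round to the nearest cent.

Profit: NOK 5,519.63

Profitable loop is NOK → CAD → BRL → NOK:
NOK 288,000.00 ÷ 7.466 = CAD 38,574.87
CAD 38,574.87 ÷ 0.2331 = BRL 165,486.37
BRL 165,486.37 ÷ 0.5638 = NOK 293,519.63
Profit = NOK 293,519.63 − NOK 288,000.00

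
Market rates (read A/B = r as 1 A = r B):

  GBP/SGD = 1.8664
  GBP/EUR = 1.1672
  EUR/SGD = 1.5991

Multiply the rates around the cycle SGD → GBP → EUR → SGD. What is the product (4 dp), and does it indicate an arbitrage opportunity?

1.0000 (no arbitrage)

Around SGD → GBP → EUR → SGD: 1 ÷ 1.8664 × 1.1672 × 1.5991 = 1.000037
Product ≈ 1 (deviation 0.004%, within rounding noise).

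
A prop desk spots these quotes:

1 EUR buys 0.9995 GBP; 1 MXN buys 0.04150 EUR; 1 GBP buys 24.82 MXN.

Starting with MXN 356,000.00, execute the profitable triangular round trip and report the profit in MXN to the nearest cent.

Profit: MXN 10,507.33

Profitable loop is MXN → EUR → GBP → MXN:
MXN 356,000.00 × 0.04150 = EUR 14,774.00
EUR 14,774.00 × 0.9995 = GBP 14,766.61
GBP 14,766.61 × 24.82 = MXN 366,507.33
Profit = MXN 366,507.33 − MXN 356,000.00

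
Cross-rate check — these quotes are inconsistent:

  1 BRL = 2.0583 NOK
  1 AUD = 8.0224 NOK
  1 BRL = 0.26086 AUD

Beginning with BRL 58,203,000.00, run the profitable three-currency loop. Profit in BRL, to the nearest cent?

Profit: BRL 973,394.18

Profitable loop is BRL → AUD → NOK → BRL:
BRL 58,203,000.00 × 0.26086 = AUD 15,182,834.58
AUD 15,182,834.58 × 8.0224 = NOK 121,802,772.13
NOK 121,802,772.13 ÷ 2.0583 = BRL 59,176,394.18
Profit = BRL 59,176,394.18 − BRL 58,203,000.00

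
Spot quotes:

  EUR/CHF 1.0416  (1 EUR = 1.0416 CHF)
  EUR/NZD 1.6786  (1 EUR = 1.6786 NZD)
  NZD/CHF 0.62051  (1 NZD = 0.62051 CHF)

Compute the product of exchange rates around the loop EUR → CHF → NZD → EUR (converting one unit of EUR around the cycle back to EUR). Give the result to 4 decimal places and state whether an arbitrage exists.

1.0000 (no arbitrage)

Around EUR → CHF → NZD → EUR: 1 × 1.0416 ÷ 0.62051 ÷ 1.6786 = 1.000011
Product ≈ 1 (deviation 0.001%, within rounding noise).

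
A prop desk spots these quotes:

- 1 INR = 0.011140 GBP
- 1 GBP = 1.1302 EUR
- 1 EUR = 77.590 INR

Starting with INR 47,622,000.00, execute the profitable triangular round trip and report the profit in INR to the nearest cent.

Profitable loop is INR → EUR → GBP → INR:
INR 47,622,000.00 ÷ 77.590 = EUR 613,764.66
EUR 613,764.66 ÷ 1.1302 = GBP 543,058.45
GBP 543,058.45 ÷ 0.011140 = INR 48,748,514.38
Profit = INR 48,748,514.38 − INR 47,622,000.00

Profit: INR 1,126,514.38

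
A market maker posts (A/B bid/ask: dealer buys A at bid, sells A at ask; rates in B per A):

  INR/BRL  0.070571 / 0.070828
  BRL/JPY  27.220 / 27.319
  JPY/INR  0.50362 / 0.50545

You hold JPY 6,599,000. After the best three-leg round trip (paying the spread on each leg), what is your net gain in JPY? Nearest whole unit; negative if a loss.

Net profit: JPY 148,302

Best loop JPY → BRL → INR → JPY:
JPY 6,599,000 ÷ 27.319 (buy BRL at ask) = BRL 241,553.50
BRL 241,553.50 ÷ 0.070828 (buy INR at ask) = INR 3,410,423.81
INR 3,410,423.81 ÷ 0.50545 (buy JPY at ask) = JPY 6,747,302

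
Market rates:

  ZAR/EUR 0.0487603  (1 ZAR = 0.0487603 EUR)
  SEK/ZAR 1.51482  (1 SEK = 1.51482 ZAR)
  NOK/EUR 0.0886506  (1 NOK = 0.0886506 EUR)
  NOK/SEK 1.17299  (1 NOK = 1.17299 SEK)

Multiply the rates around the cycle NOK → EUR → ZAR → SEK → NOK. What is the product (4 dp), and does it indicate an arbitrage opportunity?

1.0232 (arbitrage exists)

Around NOK → EUR → ZAR → SEK → NOK: 1 × 0.0886506 ÷ 0.0487603 ÷ 1.51482 ÷ 1.17299 = 1.023199
Product > 1; profitable direction is NOK → EUR → ZAR → SEK → NOK.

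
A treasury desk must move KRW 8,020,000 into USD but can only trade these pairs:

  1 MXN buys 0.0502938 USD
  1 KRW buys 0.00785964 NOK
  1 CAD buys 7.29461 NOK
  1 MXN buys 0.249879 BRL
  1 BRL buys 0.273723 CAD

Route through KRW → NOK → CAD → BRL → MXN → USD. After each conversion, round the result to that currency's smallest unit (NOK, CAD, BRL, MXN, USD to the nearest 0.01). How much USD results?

KRW 8,020,000 × 0.00785964 = NOK 63,034.31
NOK 63,034.31 ÷ 7.29461 = CAD 8,641.22
CAD 8,641.22 ÷ 0.273723 = BRL 31,569.21
BRL 31,569.21 ÷ 0.249879 = MXN 126,337.99
MXN 126,337.99 × 0.0502938 = USD 6,354.02

USD 6,354.02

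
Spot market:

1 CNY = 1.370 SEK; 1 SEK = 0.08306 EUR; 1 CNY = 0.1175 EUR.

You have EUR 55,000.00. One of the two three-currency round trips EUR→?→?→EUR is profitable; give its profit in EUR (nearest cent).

Profitable loop is EUR → SEK → CNY → EUR:
EUR 55,000.00 ÷ 0.08306 = SEK 662,171.92
SEK 662,171.92 ÷ 1.370 = CNY 483,337.17
CNY 483,337.17 × 0.1175 = EUR 56,792.12
Profit = EUR 56,792.12 − EUR 55,000.00

Profit: EUR 1,792.12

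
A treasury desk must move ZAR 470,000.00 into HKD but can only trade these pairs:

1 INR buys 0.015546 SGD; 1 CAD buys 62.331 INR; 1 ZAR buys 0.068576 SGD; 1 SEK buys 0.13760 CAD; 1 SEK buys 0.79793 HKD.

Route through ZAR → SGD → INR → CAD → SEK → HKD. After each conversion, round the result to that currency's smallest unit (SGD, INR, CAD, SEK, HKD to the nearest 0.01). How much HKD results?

HKD 192,882.82

ZAR 470,000.00 × 0.068576 = SGD 32,230.72
SGD 32,230.72 ÷ 0.015546 = INR 2,073,248.42
INR 2,073,248.42 ÷ 62.331 = CAD 33,261.91
CAD 33,261.91 ÷ 0.13760 = SEK 241,729.00
SEK 241,729.00 × 0.79793 = HKD 192,882.82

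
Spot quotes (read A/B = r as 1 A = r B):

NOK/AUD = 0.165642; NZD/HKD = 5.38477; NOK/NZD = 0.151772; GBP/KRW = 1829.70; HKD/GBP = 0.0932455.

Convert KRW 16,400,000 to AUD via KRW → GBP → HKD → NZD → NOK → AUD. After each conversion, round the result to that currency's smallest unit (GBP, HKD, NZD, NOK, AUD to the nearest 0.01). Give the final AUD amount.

AUD 19,482.64

KRW 16,400,000 ÷ 1829.70 = GBP 8,963.22
GBP 8,963.22 ÷ 0.0932455 = HKD 96,124.96
HKD 96,124.96 ÷ 5.38477 = NZD 17,851.27
NZD 17,851.27 ÷ 0.151772 = NOK 117,618.99
NOK 117,618.99 × 0.165642 = AUD 19,482.64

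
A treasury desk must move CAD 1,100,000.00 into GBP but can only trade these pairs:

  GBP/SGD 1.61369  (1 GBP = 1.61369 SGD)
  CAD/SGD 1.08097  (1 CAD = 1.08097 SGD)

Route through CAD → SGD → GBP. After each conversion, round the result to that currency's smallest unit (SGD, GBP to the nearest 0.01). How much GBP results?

GBP 736,862.10

CAD 1,100,000.00 × 1.08097 = SGD 1,189,067.00
SGD 1,189,067.00 ÷ 1.61369 = GBP 736,862.10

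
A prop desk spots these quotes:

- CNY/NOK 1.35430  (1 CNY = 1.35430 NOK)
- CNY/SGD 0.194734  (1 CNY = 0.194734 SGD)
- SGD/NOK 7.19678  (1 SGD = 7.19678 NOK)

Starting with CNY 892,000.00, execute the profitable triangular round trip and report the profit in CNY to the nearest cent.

Profit: CNY 31,060.12

Profitable loop is CNY → SGD → NOK → CNY:
CNY 892,000.00 × 0.194734 = SGD 173,702.73
SGD 173,702.73 × 7.19678 = NOK 1,250,100.32
NOK 1,250,100.32 ÷ 1.35430 = CNY 923,060.12
Profit = CNY 923,060.12 − CNY 892,000.00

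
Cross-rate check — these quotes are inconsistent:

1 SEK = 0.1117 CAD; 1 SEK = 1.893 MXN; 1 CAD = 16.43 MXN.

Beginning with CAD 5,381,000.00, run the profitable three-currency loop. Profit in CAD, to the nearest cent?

Profit: CAD 169,381.94

Profitable loop is CAD → SEK → MXN → CAD:
CAD 5,381,000.00 ÷ 0.1117 = SEK 48,173,679.50
SEK 48,173,679.50 × 1.893 = MXN 91,192,775.29
MXN 91,192,775.29 ÷ 16.43 = CAD 5,550,381.94
Profit = CAD 5,550,381.94 − CAD 5,381,000.00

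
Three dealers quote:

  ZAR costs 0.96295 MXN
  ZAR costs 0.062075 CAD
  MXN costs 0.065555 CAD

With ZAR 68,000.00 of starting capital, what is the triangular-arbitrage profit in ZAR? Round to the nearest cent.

Profitable loop is ZAR → MXN → CAD → ZAR:
ZAR 68,000.00 × 0.96295 = MXN 65,480.60
MXN 65,480.60 × 0.065555 = CAD 4,292.58
CAD 4,292.58 ÷ 0.062075 = ZAR 69,151.52
Profit = ZAR 69,151.52 − ZAR 68,000.00

Profit: ZAR 1,151.52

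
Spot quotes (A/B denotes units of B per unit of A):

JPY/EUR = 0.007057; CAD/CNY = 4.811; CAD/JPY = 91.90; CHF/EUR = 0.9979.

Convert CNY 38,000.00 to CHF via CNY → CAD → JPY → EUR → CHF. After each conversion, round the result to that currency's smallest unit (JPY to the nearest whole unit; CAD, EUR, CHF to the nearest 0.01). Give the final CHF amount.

CHF 5,133.31

CNY 38,000.00 ÷ 4.811 = CAD 7,898.57
CAD 7,898.57 × 91.90 = JPY 725,879
JPY 725,879 × 0.007057 = EUR 5,122.53
EUR 5,122.53 ÷ 0.9979 = CHF 5,133.31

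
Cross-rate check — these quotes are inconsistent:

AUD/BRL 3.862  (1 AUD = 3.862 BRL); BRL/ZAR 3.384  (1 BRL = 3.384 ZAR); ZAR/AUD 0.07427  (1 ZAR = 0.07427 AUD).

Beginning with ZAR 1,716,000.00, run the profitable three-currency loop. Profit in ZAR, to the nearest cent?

Profit: ZAR 51,914.41

Profitable loop is ZAR → BRL → AUD → ZAR:
ZAR 1,716,000.00 ÷ 3.384 = BRL 507,092.20
BRL 507,092.20 ÷ 3.862 = AUD 131,303.00
AUD 131,303.00 ÷ 0.07427 = ZAR 1,767,914.41
Profit = ZAR 1,767,914.41 − ZAR 1,716,000.00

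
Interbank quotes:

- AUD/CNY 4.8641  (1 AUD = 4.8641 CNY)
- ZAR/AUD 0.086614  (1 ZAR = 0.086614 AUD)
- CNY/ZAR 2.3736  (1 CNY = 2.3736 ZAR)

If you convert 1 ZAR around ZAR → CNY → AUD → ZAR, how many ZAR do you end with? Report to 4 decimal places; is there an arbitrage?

Around ZAR → CNY → AUD → ZAR: 1 ÷ 2.3736 ÷ 4.8641 ÷ 0.086614 = 1.000004
Product ≈ 1 (deviation 0.000%, within rounding noise).

1.0000 (no arbitrage)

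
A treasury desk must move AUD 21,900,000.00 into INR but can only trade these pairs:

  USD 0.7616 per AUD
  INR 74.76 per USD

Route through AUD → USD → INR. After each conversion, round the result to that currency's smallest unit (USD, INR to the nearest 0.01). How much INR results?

INR 1,246,925,030.40

AUD 21,900,000.00 × 0.7616 = USD 16,679,040.00
USD 16,679,040.00 × 74.76 = INR 1,246,925,030.40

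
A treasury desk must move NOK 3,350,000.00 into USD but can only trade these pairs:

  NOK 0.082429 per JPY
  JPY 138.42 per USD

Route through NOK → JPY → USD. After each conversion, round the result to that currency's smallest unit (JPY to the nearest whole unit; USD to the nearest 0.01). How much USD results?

USD 293,606.68

NOK 3,350,000.00 ÷ 0.082429 = JPY 40,641,037
JPY 40,641,037 ÷ 138.42 = USD 293,606.68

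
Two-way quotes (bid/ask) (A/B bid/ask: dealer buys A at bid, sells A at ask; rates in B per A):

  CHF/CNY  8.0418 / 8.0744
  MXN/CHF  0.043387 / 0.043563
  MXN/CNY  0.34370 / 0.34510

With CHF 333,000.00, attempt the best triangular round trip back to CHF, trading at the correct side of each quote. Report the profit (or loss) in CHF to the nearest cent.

Best loop CHF → CNY → MXN → CHF:
CHF 333,000.00 × 8.0418 (sell CHF at bid) = CNY 2,677,919.40
CNY 2,677,919.40 ÷ 0.34510 (buy MXN at ask) = MXN 7,759,835.99
MXN 7,759,835.99 × 0.043387 (sell MXN at bid) = CHF 336,676.00

Net profit: CHF 3,676.00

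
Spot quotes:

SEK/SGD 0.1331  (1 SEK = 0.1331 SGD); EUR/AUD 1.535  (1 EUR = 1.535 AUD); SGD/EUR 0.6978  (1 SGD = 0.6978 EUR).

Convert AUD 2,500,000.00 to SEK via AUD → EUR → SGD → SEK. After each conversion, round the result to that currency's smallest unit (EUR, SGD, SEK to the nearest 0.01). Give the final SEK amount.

SEK 17,535,679.94

AUD 2,500,000.00 ÷ 1.535 = EUR 1,628,664.50
EUR 1,628,664.50 ÷ 0.6978 = SGD 2,333,999.00
SGD 2,333,999.00 ÷ 0.1331 = SEK 17,535,679.94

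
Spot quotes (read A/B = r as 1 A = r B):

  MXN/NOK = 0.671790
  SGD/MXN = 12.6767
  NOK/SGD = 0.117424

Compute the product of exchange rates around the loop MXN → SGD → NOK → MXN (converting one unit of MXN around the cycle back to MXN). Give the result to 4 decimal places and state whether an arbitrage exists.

1.0000 (no arbitrage)

Around MXN → SGD → NOK → MXN: 1 ÷ 12.6767 ÷ 0.117424 ÷ 0.671790 = 1.000008
Product ≈ 1 (deviation 0.001%, within rounding noise).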